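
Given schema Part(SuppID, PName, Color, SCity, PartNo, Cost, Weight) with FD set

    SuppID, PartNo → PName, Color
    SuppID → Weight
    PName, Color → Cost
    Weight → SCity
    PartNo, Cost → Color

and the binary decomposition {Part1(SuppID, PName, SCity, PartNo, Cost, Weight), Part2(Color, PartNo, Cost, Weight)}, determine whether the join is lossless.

Common attributes: Part1 ∩ Part2 = {PartNo, Cost, Weight}.
Closure of {PartNo, Cost, Weight}: Weight → SCity applies, adding SCity; PartNo, Cost → Color applies, adding Color. So (PartNo, Cost, Weight)⁺ = {Color, SCity, PartNo, Cost, Weight}.
This closure contains every attribute of Part2, so Part1 ∩ Part2 → Part2. The join is lossless.

Yes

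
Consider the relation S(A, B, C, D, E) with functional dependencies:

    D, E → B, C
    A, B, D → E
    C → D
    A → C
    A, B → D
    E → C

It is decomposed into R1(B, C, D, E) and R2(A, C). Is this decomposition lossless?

Common attributes: R1 ∩ R2 = {C}.
Closure of {C}: C → D applies, adding D. So (C)⁺ = {C, D}.
The closure contains neither all of R1 = {B, C, D, E} nor all of R2 = {A, C}, so the common attributes are not a superkey of either fragment. The join is lossy.

No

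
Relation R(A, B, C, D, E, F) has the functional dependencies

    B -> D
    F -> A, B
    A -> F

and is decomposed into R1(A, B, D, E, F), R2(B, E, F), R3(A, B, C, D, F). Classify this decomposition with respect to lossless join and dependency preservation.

lossy but dependency-preserving

Lossless test (chase): Rows 1 and 2 agree on B; apply B→D and equate their D entries. Rows 1 and 2 agree on F; apply F→A, B and equate their A, B entries. No row becomes fully distinguished — the join is lossy.
Dependency preservation: every FD's attributes lie within a single fragment, so each can be enforced locally — preserved.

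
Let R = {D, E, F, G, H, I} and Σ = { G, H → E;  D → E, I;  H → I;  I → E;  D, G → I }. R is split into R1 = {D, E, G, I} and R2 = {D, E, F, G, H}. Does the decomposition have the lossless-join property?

Yes

Common attributes: R1 ∩ R2 = {D, E, G}.
Closure of {D, E, G}: D → E, I applies, adding I. So (D, E, G)⁺ = {D, E, G, I}.
This closure contains every attribute of R1, so R1 ∩ R2 → R1. The join is lossless.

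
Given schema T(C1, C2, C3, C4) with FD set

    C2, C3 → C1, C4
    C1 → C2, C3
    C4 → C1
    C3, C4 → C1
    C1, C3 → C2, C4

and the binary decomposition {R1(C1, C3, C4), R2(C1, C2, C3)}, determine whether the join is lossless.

Yes

Common attributes: R1 ∩ R2 = {C1, C3}.
Closure of {C1, C3}: C1 → C2, C3 applies, adding C2; C1, C3 → C2, C4 applies, adding C4. So (C1, C3)⁺ = {C1, C2, C3, C4}.
This closure contains every attribute of R1, so R1 ∩ R2 → R1. The join is lossless.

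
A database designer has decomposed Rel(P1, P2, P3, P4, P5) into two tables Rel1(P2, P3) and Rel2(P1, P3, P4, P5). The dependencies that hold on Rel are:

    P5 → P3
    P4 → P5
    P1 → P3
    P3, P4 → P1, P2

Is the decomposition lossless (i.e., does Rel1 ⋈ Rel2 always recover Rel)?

Common attributes: Rel1 ∩ Rel2 = {P3}.
No dependency enlarges {P3}, so (P3)⁺ = {P3}.
The closure contains neither all of Rel1 = {P2, P3} nor all of Rel2 = {P1, P3, P4, P5}, so the common attributes are not a superkey of either fragment. The join is lossy.

No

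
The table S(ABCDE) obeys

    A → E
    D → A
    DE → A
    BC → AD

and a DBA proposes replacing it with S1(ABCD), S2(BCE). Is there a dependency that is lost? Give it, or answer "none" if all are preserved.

Check A → E: no single fragment contains all of {AE}, and the restricted closure of {A} across the fragments never reaches {E}.
D → A is preserved.
DE → A is preserved.
BC → AD is preserved.

A → E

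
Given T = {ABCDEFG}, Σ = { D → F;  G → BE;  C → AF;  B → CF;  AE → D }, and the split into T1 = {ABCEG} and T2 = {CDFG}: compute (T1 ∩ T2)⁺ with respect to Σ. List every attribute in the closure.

T1 ∩ T2 = {CG}.
G → BE applies, adding BE
C → AF applies, adding AF
AE → D applies, adding D
Closure: {ABCDEFG}.

ABCDEFG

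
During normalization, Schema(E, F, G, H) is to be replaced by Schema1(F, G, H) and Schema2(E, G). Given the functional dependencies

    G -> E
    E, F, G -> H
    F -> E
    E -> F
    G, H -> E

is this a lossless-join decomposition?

Yes

Common attributes: Schema1 ∩ Schema2 = {G}.
Closure of {G}: G → E applies, adding E; E → F applies, adding F; E, F, G → H applies, adding H. So (G)⁺ = {E, F, G, H}.
This closure contains every attribute of Schema1, so Schema1 ∩ Schema2 → Schema1. The join is lossless.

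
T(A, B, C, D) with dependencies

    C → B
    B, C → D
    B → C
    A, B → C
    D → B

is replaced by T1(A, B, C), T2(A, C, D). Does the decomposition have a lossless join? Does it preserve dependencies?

Lossless test: (A, C)⁺ = {A, B, C, D}, which contains all of one fragment — lossless.
Dependency preservation: B, C → D; D → B are not contained in any single fragment, but the restricted closure of each left-hand side across the fragments still reaches the right-hand side; the remaining FDs each lie inside some fragment. All dependencies are preserved.

lossless and dependency-preserving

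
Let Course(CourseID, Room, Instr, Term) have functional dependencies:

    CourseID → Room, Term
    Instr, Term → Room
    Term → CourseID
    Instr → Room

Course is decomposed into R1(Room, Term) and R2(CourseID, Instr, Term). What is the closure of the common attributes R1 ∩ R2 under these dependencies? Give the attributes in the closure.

CourseID, Room, Term

R1 ∩ R2 = {Term}.
Term → CourseID applies, adding CourseID
CourseID → Room, Term applies, adding Room
Closure: {CourseID, Room, Term}.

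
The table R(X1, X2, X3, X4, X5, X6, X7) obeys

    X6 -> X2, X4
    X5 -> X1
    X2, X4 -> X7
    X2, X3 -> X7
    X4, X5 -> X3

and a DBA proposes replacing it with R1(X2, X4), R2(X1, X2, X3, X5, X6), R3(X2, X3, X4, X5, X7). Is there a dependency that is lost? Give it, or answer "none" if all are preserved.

X6 -> X2, X4

Check X6 → X2, X4: no single fragment contains all of {X2, X4, X6}, and the restricted closure of {X6} across the fragments never reaches {X2, X4}.
X5 → X1 is preserved.
X2, X4 → X7 is preserved.
X2, X3 → X7 is preserved.
X4, X5 → X3 is preserved.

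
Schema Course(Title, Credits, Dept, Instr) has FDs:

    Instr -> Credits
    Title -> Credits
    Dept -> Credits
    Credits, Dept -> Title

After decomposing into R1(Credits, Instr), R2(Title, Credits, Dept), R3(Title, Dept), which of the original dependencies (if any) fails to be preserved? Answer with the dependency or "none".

Instr → Credits lies within R1.
Title → Credits lies within R2.
Dept → Credits lies within R2.
Credits, Dept → Title lies within R2.
Every dependency is enforceable on the fragments, so the decomposition is dependency-preserving.

none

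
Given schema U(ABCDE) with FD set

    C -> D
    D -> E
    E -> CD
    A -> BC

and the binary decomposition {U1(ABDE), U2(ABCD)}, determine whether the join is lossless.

Common attributes: U1 ∩ U2 = {ABD}.
Closure of {ABD}: D → E applies, adding E; E → CD applies, adding C. So (ABD)⁺ = {ABCDE}.
This closure contains every attribute of U1, so U1 ∩ U2 → U1. The join is lossless.

Yes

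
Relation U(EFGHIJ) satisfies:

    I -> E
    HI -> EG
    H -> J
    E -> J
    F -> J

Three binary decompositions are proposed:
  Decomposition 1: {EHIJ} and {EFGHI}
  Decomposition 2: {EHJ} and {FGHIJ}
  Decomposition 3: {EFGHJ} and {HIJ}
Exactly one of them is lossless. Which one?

Decomposition 1

Decomposition 1: common = {EHI}, closure = {EGHIJ} → lossless.
Decomposition 2: common = {HJ}, closure = {HJ} → lossy.
Decomposition 3: common = {HJ}, closure = {HJ} → lossy.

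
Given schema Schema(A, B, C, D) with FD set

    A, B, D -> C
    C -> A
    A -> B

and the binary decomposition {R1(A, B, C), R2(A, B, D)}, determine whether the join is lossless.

No

Common attributes: R1 ∩ R2 = {A, B}.
No dependency enlarges {A, B}, so (A, B)⁺ = {A, B}.
The closure contains neither all of R1 = {A, B, C} nor all of R2 = {A, B, D}, so the common attributes are not a superkey of either fragment. The join is lossy.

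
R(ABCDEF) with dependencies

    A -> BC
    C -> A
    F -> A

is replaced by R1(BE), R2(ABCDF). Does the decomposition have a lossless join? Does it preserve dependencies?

lossy but dependency-preserving

Lossless test: (B)⁺ = {B}, which is a superkey of neither fragment — lossy.
Dependency preservation: every FD's attributes lie within a single fragment, so each can be enforced locally — preserved.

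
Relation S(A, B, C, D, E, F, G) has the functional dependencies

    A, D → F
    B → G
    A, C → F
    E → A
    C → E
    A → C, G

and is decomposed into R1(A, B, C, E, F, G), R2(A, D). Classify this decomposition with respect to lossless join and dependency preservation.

Lossless test: (A)⁺ = {A, C, E, F, G}, which is a superkey of neither fragment — lossy.
Dependency preservation: A, D → F is not contained in any single fragment, but the restricted closure of its left-hand side across the fragments still reaches the right-hand side; the remaining FDs each lie inside some fragment. All dependencies are preserved.

lossy but dependency-preserving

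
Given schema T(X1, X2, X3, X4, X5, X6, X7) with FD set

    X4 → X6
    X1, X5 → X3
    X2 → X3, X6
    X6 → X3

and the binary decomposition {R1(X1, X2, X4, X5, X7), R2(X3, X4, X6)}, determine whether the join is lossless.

Common attributes: R1 ∩ R2 = {X4}.
Closure of {X4}: X4 → X6 applies, adding X6; X6 → X3 applies, adding X3. So (X4)⁺ = {X3, X4, X6}.
This closure contains every attribute of R2, so R1 ∩ R2 → R2. The join is lossless.

Yes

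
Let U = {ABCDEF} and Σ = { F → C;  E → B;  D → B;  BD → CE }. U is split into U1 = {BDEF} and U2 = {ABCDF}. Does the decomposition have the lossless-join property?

Common attributes: U1 ∩ U2 = {BDF}.
Closure of {BDF}: F → C applies, adding C; BD → CE applies, adding E. So (BDF)⁺ = {BCDEF}.
This closure contains every attribute of U1, so U1 ∩ U2 → U1. The join is lossless.

Yes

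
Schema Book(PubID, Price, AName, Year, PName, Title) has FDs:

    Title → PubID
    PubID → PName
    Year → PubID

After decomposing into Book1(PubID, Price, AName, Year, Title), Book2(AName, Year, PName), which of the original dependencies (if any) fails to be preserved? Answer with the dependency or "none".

PubID → PName

Check PubID → PName: no single fragment contains all of {PubID, PName}, and the restricted closure of {PubID} across the fragments never reaches {PName}.
Title → PubID is preserved.
Year → PubID is preserved.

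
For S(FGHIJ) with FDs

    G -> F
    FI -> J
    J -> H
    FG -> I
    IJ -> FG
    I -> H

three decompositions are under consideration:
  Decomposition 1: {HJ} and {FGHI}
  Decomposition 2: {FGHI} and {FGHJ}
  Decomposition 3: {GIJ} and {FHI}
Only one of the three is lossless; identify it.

Decomposition 2

Decomposition 1: common = {H}, closure = {H} → lossy.
Decomposition 2: common = {FGH}, closure = {FGHIJ} → lossless.
Decomposition 3: common = {I}, closure = {HI} → lossy.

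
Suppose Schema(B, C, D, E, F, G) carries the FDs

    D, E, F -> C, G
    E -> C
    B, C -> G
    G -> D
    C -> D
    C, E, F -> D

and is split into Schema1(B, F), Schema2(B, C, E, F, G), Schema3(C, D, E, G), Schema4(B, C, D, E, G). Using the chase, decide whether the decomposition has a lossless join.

Chase test. Columns are B, C, D, E, F, G; row i has aⱼ where attribute j ∈ Schemai, else bᵢⱼ.
Initial tableau (one row per fragment):
  row 1: a1 b12 b13 b14 a5 b16
  row 2: a1 a2 b23 a4 a5 a6
  row 3: b31 a2 a3 a4 b35 a6
  row 4: a1 a2 a3 a4 b45 a6
Rows 2 and 3 agree on G; apply G→D and equate their D entries.
Row 2 is now all distinguished symbols — the join is lossless.

Yes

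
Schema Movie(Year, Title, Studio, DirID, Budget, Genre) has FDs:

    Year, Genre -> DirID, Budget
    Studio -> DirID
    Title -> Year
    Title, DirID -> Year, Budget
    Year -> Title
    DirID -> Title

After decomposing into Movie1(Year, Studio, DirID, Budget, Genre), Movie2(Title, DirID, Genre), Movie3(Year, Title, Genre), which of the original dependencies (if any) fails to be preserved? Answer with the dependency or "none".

none

Year, Genre → DirID, Budget lies within Movie1.
Studio → DirID lies within Movie1.
Title → Year lies within Movie3.
Title, DirID → Year, Budget: restricted closure across fragments reaches Year, Budget.
Year → Title lies within Movie3.
DirID → Title lies within Movie2.
Every dependency is enforceable on the fragments, so the decomposition is dependency-preserving.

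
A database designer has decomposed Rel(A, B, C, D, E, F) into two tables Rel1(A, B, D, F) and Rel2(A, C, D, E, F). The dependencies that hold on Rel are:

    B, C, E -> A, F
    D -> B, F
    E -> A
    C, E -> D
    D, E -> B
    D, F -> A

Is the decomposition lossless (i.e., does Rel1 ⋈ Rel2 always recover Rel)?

Yes

Common attributes: Rel1 ∩ Rel2 = {A, D, F}.
Closure of {A, D, F}: D → B, F applies, adding B. So (A, D, F)⁺ = {A, B, D, F}.
This closure contains every attribute of Rel1, so Rel1 ∩ Rel2 → Rel1. The join is lossless.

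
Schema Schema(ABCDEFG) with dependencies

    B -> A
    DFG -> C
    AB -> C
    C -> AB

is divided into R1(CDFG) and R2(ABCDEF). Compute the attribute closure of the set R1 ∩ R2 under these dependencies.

R1 ∩ R2 = {CDF}.
C → AB applies, adding AB
Closure: {ABCDF}.

ABCDF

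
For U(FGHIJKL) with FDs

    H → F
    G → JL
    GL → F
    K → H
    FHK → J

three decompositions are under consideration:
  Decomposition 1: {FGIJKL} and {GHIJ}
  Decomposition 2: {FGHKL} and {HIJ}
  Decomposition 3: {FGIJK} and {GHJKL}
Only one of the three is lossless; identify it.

Decomposition 1: common = {GIJ}, closure = {FGIJL} → lossy.
Decomposition 2: common = {H}, closure = {FH} → lossy.
Decomposition 3: common = {GJK}, closure = {FGHJKL} → lossless.

Decomposition 3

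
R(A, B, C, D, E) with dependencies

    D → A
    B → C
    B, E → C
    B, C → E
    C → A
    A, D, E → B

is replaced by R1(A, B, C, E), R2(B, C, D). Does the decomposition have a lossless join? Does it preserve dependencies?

lossless but not dependency-preserving

Lossless test: (B, C)⁺ = {A, B, C, E}, which contains all of one fragment — lossless.
Dependency preservation: the restricted closure of {D} across the fragments never reaches {A}, so D → A cannot be enforced without a join — not preserved.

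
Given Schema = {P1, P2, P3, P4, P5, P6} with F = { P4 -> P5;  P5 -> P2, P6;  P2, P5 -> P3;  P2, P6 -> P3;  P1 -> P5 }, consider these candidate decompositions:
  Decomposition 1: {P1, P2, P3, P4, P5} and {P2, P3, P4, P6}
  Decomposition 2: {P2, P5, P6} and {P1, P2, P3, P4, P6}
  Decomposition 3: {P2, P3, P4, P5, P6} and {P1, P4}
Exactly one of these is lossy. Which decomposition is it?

Decomposition 2

Decomposition 1: common = {P2, P3, P4}, closure = {P2, P3, P4, P5, P6} → lossless.
Decomposition 2: common = {P2, P6}, closure = {P2, P3, P6} → lossy.
Decomposition 3: common = {P4}, closure = {P2, P3, P4, P5, P6} → lossless.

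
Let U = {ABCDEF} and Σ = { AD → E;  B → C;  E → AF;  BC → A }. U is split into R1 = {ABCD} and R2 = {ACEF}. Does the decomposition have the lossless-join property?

Common attributes: R1 ∩ R2 = {AC}.
No dependency enlarges {AC}, so (AC)⁺ = {AC}.
The closure contains neither all of R1 = {ABCD} nor all of R2 = {ACEF}, so the common attributes are not a superkey of either fragment. The join is lossy.

No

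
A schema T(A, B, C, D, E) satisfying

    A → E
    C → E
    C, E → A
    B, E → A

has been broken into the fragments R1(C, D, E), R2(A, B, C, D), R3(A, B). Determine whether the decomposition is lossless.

Yes

Chase test. Columns are A, B, C, D, E; row i has aⱼ where attribute j ∈ Ri, else bᵢⱼ.
Initial tableau (one row per fragment):
  row 1: b11 b12 a3 a4 a5
  row 2: a1 a2 a3 a4 b25
  row 3: a1 a2 b33 b34 b35
Rows 2 and 3 agree on A; apply A→E and equate their E entries.
Rows 1 and 2 agree on C; apply C→E and equate their E entries.
Rows 1 and 2 agree on C, E; apply C, E→A and equate their A entries.
Row 2 is now all distinguished symbols — the join is lossless.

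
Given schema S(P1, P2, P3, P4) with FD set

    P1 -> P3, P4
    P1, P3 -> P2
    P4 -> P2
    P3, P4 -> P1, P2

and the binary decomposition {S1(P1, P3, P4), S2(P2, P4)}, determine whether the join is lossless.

Common attributes: S1 ∩ S2 = {P4}.
Closure of {P4}: P4 → P2 applies, adding P2. So (P4)⁺ = {P2, P4}.
This closure contains every attribute of S2, so S1 ∩ S2 → S2. The join is lossless.

Yes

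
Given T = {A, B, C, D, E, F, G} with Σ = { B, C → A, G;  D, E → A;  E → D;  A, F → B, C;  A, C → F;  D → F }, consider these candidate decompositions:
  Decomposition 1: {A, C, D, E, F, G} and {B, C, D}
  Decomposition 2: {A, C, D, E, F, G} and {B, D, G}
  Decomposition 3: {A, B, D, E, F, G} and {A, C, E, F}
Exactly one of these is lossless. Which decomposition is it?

Decomposition 1: common = {C, D}, closure = {C, D, F} → lossy.
Decomposition 2: common = {D, G}, closure = {D, F, G} → lossy.
Decomposition 3: common = {A, E, F}, closure = {A, B, C, D, E, F, G} → lossless.

Decomposition 3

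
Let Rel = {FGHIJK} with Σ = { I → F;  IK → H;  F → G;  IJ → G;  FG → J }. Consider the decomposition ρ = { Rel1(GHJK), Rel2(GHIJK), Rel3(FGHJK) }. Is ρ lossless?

Chase test. Columns are FGHIJK; row i has aⱼ where attribute j ∈ Reli, else bᵢⱼ.
Initial tableau (one row per fragment):
  row 1: b11 a2 a3 b14 a5 a6
  row 2: b21 a2 a3 a4 a5 a6
  row 3: a1 a2 a3 b34 a5 a6
No row becomes fully distinguished — the join is lossy.

No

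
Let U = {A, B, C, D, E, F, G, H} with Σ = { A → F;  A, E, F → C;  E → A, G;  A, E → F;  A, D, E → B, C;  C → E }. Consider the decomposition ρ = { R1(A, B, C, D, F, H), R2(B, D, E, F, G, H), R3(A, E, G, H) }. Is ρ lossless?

Chase test. Columns are A, B, C, D, E, F, G, H; row i has aⱼ where attribute j ∈ Ri, else bᵢⱼ.
Initial tableau (one row per fragment):
  row 1: a1 a2 a3 a4 b15 a6 b17 a8
  row 2: b21 a2 b23 a4 a5 a6 a7 a8
  row 3: a1 b32 b33 b34 a5 b36 a7 a8
Rows 1 and 3 agree on A; apply A→F and equate their F entries.
Rows 2 and 3 agree on E; apply E→A, G and equate their A, G entries.
Rows 2 and 3 agree on A, E, F; apply A, E, F→C and equate their C entries.
No row becomes fully distinguished — the join is lossy.

No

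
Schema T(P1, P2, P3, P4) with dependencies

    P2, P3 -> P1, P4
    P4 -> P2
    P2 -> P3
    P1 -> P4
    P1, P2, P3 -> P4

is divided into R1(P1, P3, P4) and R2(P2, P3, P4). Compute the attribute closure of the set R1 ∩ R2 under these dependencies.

P1, P2, P3, P4

R1 ∩ R2 = {P3, P4}.
P4 → P2 applies, adding P2
P2, P3 → P1, P4 applies, adding P1
Closure: {P1, P2, P3, P4}.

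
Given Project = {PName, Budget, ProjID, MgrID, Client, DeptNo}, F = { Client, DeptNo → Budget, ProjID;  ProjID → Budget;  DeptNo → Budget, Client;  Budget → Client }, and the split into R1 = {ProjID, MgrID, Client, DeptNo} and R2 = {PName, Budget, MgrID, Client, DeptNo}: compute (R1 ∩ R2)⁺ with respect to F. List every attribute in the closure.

R1 ∩ R2 = {MgrID, Client, DeptNo}.
Client, DeptNo → Budget, ProjID applies, adding Budget, ProjID
Closure: {Budget, ProjID, MgrID, Client, DeptNo}.

Budget, ProjID, MgrID, Client, DeptNo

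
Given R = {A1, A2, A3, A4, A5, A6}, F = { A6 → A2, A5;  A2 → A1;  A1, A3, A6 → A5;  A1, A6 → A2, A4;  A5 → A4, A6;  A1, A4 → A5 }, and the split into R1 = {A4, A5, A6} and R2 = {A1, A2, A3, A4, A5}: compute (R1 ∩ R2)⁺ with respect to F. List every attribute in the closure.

R1 ∩ R2 = {A4, A5}.
A5 → A4, A6 applies, adding A6
A6 → A2, A5 applies, adding A2
A2 → A1 applies, adding A1
Closure: {A1, A2, A4, A5, A6}.

A1, A2, A4, A5, A6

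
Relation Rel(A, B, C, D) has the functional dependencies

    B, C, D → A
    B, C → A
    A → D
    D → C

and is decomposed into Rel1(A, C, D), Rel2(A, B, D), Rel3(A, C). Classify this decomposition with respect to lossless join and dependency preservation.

Lossless test (chase): Rows 1 and 3 agree on A; apply A→D and equate their D entries. Rows 1 and 2 agree on D; apply D→C and equate their C entries. Row 2 is now all distinguished symbols — the join is lossless.
Dependency preservation: the restricted closure of {B, C} across the fragments never reaches {A}, so B, C → A cannot be enforced without a join — not preserved.

lossless but not dependency-preserving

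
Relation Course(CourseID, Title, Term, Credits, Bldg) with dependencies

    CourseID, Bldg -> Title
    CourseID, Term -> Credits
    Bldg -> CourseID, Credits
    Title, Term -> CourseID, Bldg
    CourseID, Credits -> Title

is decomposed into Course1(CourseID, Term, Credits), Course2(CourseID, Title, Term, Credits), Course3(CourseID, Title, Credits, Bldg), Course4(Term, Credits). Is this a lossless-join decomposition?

Chase test. Columns are CourseID, Title, Term, Credits, Bldg; row i has aⱼ where attribute j ∈ Coursei, else bᵢⱼ.
Initial tableau (one row per fragment):
  row 1: a1 b12 a3 a4 b15
  row 2: a1 a2 a3 a4 b25
  row 3: a1 a2 b33 a4 a5
  row 4: b41 b42 a3 a4 b45
Rows 1 and 2 agree on CourseID, Credits; apply CourseID, Credits→Title and equate their Title entries.
Rows 1 and 2 agree on Title, Term; apply Title, Term→CourseID, Bldg and equate their CourseID, Bldg entries.
No row becomes fully distinguished — the join is lossy.

No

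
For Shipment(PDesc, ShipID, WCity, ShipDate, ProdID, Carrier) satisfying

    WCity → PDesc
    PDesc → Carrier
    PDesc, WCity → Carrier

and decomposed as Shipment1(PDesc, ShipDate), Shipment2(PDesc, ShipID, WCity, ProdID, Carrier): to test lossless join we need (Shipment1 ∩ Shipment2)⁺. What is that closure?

Shipment1 ∩ Shipment2 = {PDesc}.
PDesc → Carrier applies, adding Carrier
Closure: {PDesc, Carrier}.

PDesc, Carrier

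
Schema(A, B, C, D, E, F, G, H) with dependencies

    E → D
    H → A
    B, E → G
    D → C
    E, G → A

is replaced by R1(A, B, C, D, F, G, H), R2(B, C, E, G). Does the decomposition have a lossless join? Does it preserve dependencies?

lossy and not dependency-preserving

Lossless test: (B, C, G)⁺ = {B, C, G}, which is a superkey of neither fragment — lossy.
Dependency preservation: the restricted closure of {E} across the fragments never reaches {D}, so E → D cannot be enforced without a join — not preserved.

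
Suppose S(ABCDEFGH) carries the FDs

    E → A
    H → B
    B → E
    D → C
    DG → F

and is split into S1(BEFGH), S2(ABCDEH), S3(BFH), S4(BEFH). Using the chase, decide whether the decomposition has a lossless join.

No

Chase test. Columns are ABCDEFGH; row i has aⱼ where attribute j ∈ Si, else bᵢⱼ.
Initial tableau (one row per fragment):
  row 1: b11 a2 b13 b14 a5 a6 a7 a8
  row 2: a1 a2 a3 a4 a5 b26 b27 a8
  row 3: b31 a2 b33 b34 b35 a6 b37 a8
  row 4: b41 a2 b43 b44 a5 a6 b47 a8
Rows 1 and 2 agree on E; apply E→A and equate their A entries.
Rows 1 and 4 agree on E; apply E→A and equate their A entries.
Rows 1 and 3 agree on B; apply B→E and equate their E entries.
Rows 1 and 3 agree on E; apply E→A and equate their A entries.
No row becomes fully distinguished — the join is lossy.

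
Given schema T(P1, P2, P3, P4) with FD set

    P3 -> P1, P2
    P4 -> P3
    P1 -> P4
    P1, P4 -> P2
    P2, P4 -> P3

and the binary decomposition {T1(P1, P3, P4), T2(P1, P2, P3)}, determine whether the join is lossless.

Yes

Common attributes: T1 ∩ T2 = {P1, P3}.
Closure of {P1, P3}: P3 → P1, P2 applies, adding P2; P1 → P4 applies, adding P4. So (P1, P3)⁺ = {P1, P2, P3, P4}.
This closure contains every attribute of T1, so T1 ∩ T2 → T1. The join is lossless.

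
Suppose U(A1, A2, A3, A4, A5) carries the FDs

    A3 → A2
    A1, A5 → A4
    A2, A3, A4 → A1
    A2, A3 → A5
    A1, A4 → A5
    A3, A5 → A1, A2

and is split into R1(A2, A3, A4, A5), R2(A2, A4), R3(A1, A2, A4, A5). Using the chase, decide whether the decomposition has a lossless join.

Chase test. Columns are A1, A2, A3, A4, A5; row i has aⱼ where attribute j ∈ Ri, else bᵢⱼ.
Initial tableau (one row per fragment):
  row 1: b11 a2 a3 a4 a5
  row 2: b21 a2 b23 a4 b25
  row 3: a1 a2 b33 a4 a5
No row becomes fully distinguished — the join is lossy.

No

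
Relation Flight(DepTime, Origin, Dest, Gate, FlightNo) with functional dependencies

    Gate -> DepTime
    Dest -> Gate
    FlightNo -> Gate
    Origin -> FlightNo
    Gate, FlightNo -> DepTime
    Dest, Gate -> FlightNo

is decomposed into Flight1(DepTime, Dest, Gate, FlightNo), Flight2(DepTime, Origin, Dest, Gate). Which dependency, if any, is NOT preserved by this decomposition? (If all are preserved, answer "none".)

Check Origin → FlightNo: no single fragment contains all of {Origin, FlightNo}, and the restricted closure of {Origin} across the fragments never reaches {FlightNo}.
Gate → DepTime is preserved.
Dest → Gate is preserved.
FlightNo → Gate is preserved.
Gate, FlightNo → DepTime is preserved.
Dest, Gate → FlightNo is preserved.

Origin -> FlightNo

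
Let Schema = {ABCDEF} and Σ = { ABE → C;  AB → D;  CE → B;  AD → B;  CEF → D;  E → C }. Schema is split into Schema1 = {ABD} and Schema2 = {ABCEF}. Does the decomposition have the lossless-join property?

Common attributes: Schema1 ∩ Schema2 = {AB}.
Closure of {AB}: AB → D applies, adding D. So (AB)⁺ = {ABD}.
This closure contains every attribute of Schema1, so Schema1 ∩ Schema2 → Schema1. The join is lossless.

Yes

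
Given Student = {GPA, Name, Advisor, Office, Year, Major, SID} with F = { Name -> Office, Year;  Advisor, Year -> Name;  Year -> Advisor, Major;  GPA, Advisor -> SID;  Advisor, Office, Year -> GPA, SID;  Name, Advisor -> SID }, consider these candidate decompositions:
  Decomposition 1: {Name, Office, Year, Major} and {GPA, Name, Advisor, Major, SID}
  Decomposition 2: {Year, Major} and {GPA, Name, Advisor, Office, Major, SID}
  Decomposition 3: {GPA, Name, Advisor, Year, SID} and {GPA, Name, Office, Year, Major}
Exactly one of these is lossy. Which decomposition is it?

Decomposition 1: common = {Name, Major}, closure = {GPA, Name, Advisor, Office, Year, Major, SID} → lossless.
Decomposition 2: common = {Major}, closure = {Major} → lossy.
Decomposition 3: common = {GPA, Name, Year}, closure = {GPA, Name, Advisor, Office, Year, Major, SID} → lossless.

Decomposition 2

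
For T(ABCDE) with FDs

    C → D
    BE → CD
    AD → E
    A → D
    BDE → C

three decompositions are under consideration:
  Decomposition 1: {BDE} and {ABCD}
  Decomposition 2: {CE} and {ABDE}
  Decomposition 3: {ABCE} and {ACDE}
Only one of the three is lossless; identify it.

Decomposition 1: common = {BD}, closure = {BD} → lossy.
Decomposition 2: common = {E}, closure = {E} → lossy.
Decomposition 3: common = {ACE}, closure = {ACDE} → lossless.

Decomposition 3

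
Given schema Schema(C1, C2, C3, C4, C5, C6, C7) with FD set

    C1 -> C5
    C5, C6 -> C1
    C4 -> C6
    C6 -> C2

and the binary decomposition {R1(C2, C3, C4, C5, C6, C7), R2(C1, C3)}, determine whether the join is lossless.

Common attributes: R1 ∩ R2 = {C3}.
No dependency enlarges {C3}, so (C3)⁺ = {C3}.
The closure contains neither all of R1 = {C2, C3, C4, C5, C6, C7} nor all of R2 = {C1, C3}, so the common attributes are not a superkey of either fragment. The join is lossy.

No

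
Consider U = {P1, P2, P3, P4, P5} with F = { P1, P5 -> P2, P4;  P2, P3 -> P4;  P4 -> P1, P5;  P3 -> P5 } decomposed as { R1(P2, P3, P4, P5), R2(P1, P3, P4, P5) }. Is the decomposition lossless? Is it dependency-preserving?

lossless and dependency-preserving

Lossless test: (P3, P4, P5)⁺ = {P1, P2, P3, P4, P5}, which contains all of one fragment — lossless.
Dependency preservation: P1, P5 → P2, P4 is not contained in any single fragment, but the restricted closure of its left-hand side across the fragments still reaches the right-hand side; the remaining FDs each lie inside some fragment. All dependencies are preserved.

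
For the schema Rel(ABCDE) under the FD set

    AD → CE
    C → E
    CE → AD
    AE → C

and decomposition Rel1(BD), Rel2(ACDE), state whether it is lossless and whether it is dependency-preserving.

Lossless test: (D)⁺ = {D}, which is a superkey of neither fragment — lossy.
Dependency preservation: every FD's attributes lie within a single fragment, so each can be enforced locally — preserved.

lossy but dependency-preserving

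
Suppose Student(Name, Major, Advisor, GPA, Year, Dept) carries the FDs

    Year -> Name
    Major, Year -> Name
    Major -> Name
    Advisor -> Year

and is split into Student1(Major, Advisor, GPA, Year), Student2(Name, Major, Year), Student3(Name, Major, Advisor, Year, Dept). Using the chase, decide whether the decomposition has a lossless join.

Chase test. Columns are Name, Major, Advisor, GPA, Year, Dept; row i has aⱼ where attribute j ∈ Studenti, else bᵢⱼ.
Initial tableau (one row per fragment):
  row 1: b11 a2 a3 a4 a5 b16
  row 2: a1 a2 b23 b24 a5 b26
  row 3: a1 a2 a3 b34 a5 a6
Rows 1 and 2 agree on Year; apply Year→Name and equate their Name entries.
No row becomes fully distinguished — the join is lossy.

No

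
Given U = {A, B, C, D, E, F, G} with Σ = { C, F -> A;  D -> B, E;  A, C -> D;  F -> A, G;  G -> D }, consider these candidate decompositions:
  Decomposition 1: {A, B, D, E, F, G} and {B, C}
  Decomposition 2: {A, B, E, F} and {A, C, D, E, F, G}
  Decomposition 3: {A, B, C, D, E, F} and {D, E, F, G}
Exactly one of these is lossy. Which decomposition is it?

Decomposition 1: common = {B}, closure = {B} → lossy.
Decomposition 2: common = {A, E, F}, closure = {A, B, D, E, F, G} → lossless.
Decomposition 3: common = {D, E, F}, closure = {A, B, D, E, F, G} → lossless.

Decomposition 1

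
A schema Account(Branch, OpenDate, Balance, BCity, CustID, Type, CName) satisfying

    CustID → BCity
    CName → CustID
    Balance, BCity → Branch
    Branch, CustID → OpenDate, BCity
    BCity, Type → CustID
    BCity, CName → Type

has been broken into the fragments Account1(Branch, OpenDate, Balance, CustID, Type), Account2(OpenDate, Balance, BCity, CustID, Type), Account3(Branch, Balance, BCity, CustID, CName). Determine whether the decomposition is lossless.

No

Chase test. Columns are Branch, OpenDate, Balance, BCity, CustID, Type, CName; row i has aⱼ where attribute j ∈ Accounti, else bᵢⱼ.
Initial tableau (one row per fragment):
  row 1: a1 a2 a3 b14 a5 a6 b17
  row 2: b21 a2 a3 a4 a5 a6 b27
  row 3: a1 b32 a3 a4 a5 b36 a7
Rows 1 and 2 agree on CustID; apply CustID→BCity and equate their BCity entries.
Rows 1 and 2 agree on Balance, BCity; apply Balance, BCity→Branch and equate their Branch entries.
Rows 1 and 3 agree on Branch, CustID; apply Branch, CustID→OpenDate, BCity and equate their OpenDate, BCity entries.
No row becomes fully distinguished — the join is lossy.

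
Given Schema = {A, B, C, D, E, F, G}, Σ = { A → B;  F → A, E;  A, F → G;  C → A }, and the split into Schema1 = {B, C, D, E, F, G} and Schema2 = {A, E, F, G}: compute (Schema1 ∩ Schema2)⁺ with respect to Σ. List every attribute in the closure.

A, B, E, F, G

Schema1 ∩ Schema2 = {E, F, G}.
F → A, E applies, adding A
A → B applies, adding B
Closure: {A, B, E, F, G}.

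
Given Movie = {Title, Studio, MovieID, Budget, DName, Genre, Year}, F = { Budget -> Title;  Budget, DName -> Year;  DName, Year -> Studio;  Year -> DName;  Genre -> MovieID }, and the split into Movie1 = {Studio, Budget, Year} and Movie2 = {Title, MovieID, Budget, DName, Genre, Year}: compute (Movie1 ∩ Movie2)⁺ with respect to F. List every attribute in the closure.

Movie1 ∩ Movie2 = {Budget, Year}.
Budget → Title applies, adding Title
Year → DName applies, adding DName
DName, Year → Studio applies, adding Studio
Closure: {Title, Studio, Budget, DName, Year}.

Title, Studio, Budget, DName, Year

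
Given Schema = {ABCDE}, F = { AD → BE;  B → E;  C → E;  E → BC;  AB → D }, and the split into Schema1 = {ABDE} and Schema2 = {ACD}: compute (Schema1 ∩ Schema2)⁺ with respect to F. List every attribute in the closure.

Schema1 ∩ Schema2 = {AD}.
AD → BE applies, adding BE
E → BC applies, adding C
Closure: {ABCDE}.

ABCDE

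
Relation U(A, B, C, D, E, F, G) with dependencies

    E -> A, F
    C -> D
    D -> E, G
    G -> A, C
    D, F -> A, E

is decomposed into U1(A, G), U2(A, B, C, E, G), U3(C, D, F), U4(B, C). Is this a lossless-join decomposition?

Yes

Chase test. Columns are A, B, C, D, E, F, G; row i has aⱼ where attribute j ∈ Ui, else bᵢⱼ.
Initial tableau (one row per fragment):
  row 1: a1 b12 b13 b14 b15 b16 a7
  row 2: a1 a2 a3 b24 a5 b26 a7
  row 3: b31 b32 a3 a4 b35 a6 b37
  row 4: b41 a2 a3 b44 b45 b46 b47
Rows 2 and 3 agree on C; apply C→D and equate their D entries.
Rows 2 and 4 agree on C; apply C→D and equate their D entries.
Rows 2 and 3 agree on D; apply D→E, G and equate their E, G entries.
Rows 2 and 4 agree on D; apply D→E, G and equate their E, G entries.
Rows 1 and 2 agree on G; apply G→A, C and equate their A, C entries.
Rows 1 and 3 agree on G; apply G→A, C and equate their A, C entries.
Rows 1 and 4 agree on G; apply G→A, C and equate their A, C entries.
Rows 2 and 3 agree on E; apply E→A, F and equate their A, F entries.
Rows 2 and 4 agree on E; apply E→A, F and equate their A, F entries.
Rows 1 and 2 agree on C; apply C→D and equate their D entries.
Rows 1 and 2 agree on D; apply D→E, G and equate their E, G entries.
Rows 1 and 2 agree on E; apply E→A, F and equate their A, F entries.
Row 2 is now all distinguished symbols — the join is lossless.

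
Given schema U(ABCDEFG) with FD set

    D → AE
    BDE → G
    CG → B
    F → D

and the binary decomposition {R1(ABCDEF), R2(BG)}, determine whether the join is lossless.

Common attributes: R1 ∩ R2 = {B}.
No dependency enlarges {B}, so (B)⁺ = {B}.
The closure contains neither all of R1 = {ABCDEF} nor all of R2 = {BG}, so the common attributes are not a superkey of either fragment. The join is lossy.

No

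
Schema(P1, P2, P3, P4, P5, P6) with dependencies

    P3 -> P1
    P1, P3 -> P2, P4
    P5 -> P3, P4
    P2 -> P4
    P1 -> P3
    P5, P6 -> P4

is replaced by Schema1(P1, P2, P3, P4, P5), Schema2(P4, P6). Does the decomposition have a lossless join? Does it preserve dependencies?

Lossless test: (P4)⁺ = {P4}, which is a superkey of neither fragment — lossy.
Dependency preservation: P5, P6 → P4 is not contained in any single fragment, but the restricted closure of its left-hand side across the fragments still reaches the right-hand side; the remaining FDs each lie inside some fragment. All dependencies are preserved.

lossy but dependency-preserving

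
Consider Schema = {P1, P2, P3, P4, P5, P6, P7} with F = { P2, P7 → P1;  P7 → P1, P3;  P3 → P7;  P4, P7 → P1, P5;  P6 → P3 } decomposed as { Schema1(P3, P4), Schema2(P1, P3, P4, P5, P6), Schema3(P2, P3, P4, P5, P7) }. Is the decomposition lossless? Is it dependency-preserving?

lossy but dependency-preserving

Lossless test (chase): Rows 1 and 2 agree on P3; apply P3→P7 and equate their P7 entries. Rows 1 and 3 agree on P3; apply P3→P7 and equate their P7 entries. Rows 1 and 2 agree on P4, P7; apply P4, P7→P1, P5 and equate their P1, P5 entries. Rows 1 and 3 agree on P4, P7; apply P4, P7→P1, P5 and equate their P1, P5 entries. No row becomes fully distinguished — the join is lossy.
Dependency preservation: P2, P7 → P1; P7 → P1, P3; P4, P7 → P1, P5 are not contained in any single fragment, but the restricted closure of each left-hand side across the fragments still reaches the right-hand side; the remaining FDs each lie inside some fragment. All dependencies are preserved.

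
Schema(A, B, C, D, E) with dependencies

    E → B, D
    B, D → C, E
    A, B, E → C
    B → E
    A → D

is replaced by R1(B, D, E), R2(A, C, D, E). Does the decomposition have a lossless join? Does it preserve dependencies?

Lossless test: (D, E)⁺ = {B, C, D, E}, which contains all of one fragment — lossless.
Dependency preservation: B, D → C, E; A, B, E → C are not contained in any single fragment, but the restricted closure of each left-hand side across the fragments still reaches the right-hand side; the remaining FDs each lie inside some fragment. All dependencies are preserved.

lossless and dependency-preserving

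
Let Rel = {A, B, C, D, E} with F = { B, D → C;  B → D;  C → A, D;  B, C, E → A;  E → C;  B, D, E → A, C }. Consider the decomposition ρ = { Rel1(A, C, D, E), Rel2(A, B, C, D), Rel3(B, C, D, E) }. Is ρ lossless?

Chase test. Columns are A, B, C, D, E; row i has aⱼ where attribute j ∈ Reli, else bᵢⱼ.
Initial tableau (one row per fragment):
  row 1: a1 b12 a3 a4 a5
  row 2: a1 a2 a3 a4 b25
  row 3: b31 a2 a3 a4 a5
Rows 1 and 3 agree on C; apply C→A, D and equate their A, D entries.
Row 3 is now all distinguished symbols — the join is lossless.

Yes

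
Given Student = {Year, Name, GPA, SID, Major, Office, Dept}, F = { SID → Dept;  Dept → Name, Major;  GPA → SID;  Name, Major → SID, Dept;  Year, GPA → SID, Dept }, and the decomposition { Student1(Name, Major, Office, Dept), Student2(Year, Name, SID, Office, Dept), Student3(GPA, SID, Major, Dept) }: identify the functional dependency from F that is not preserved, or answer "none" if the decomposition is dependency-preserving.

none

SID → Dept lies within Student2.
Dept → Name, Major lies within Student1.
GPA → SID lies within Student3.
Name, Major → SID, Dept: restricted closure across fragments reaches SID, Dept.
Year, GPA → SID, Dept: restricted closure across fragments reaches SID, Dept.
Every dependency is enforceable on the fragments, so the decomposition is dependency-preserving.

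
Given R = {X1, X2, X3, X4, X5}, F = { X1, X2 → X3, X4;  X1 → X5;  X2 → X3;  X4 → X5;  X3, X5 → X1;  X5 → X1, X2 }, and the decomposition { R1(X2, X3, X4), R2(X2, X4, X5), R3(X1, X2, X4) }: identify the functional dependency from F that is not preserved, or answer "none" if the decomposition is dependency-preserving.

none

X1, X2 → X3, X4: restricted closure across fragments reaches X3, X4.
X1 → X5: restricted closure across fragments reaches X5.
X2 → X3 lies within R1.
X4 → X5 lies within R2.
X3, X5 → X1: restricted closure across fragments reaches X1.
X5 → X1, X2: restricted closure across fragments reaches X1, X2.
Every dependency is enforceable on the fragments, so the decomposition is dependency-preserving.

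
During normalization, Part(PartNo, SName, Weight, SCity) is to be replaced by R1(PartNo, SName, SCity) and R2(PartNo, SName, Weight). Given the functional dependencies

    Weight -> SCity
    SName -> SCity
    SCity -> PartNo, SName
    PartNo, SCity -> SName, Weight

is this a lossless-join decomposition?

Common attributes: R1 ∩ R2 = {PartNo, SName}.
Closure of {PartNo, SName}: SName → SCity applies, adding SCity; PartNo, SCity → SName, Weight applies, adding Weight. So (PartNo, SName)⁺ = {PartNo, SName, Weight, SCity}.
This closure contains every attribute of R1, so R1 ∩ R2 → R1. The join is lossless.

Yes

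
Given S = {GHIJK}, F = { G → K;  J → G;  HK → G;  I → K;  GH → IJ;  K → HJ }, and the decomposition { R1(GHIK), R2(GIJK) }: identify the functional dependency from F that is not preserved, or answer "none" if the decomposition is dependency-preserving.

G → K lies within R1.
J → G lies within R2.
HK → G lies within R1.
I → K lies within R1.
GH → IJ: restricted closure across fragments reaches IJ.
K → HJ: restricted closure across fragments reaches HJ.
Every dependency is enforceable on the fragments, so the decomposition is dependency-preserving.

none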